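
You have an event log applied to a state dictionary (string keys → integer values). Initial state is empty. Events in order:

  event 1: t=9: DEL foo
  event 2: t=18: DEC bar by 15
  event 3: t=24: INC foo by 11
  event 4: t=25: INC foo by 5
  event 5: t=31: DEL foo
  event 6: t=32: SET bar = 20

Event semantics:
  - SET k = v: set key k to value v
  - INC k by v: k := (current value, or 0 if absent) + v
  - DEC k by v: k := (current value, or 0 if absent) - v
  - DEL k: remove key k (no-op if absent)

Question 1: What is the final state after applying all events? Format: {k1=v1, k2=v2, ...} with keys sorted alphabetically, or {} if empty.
  after event 1 (t=9: DEL foo): {}
  after event 2 (t=18: DEC bar by 15): {bar=-15}
  after event 3 (t=24: INC foo by 11): {bar=-15, foo=11}
  after event 4 (t=25: INC foo by 5): {bar=-15, foo=16}
  after event 5 (t=31: DEL foo): {bar=-15}
  after event 6 (t=32: SET bar = 20): {bar=20}

Answer: {bar=20}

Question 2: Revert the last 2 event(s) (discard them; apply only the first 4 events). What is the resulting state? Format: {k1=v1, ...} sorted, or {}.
Answer: {bar=-15, foo=16}

Derivation:
Keep first 4 events (discard last 2):
  after event 1 (t=9: DEL foo): {}
  after event 2 (t=18: DEC bar by 15): {bar=-15}
  after event 3 (t=24: INC foo by 11): {bar=-15, foo=11}
  after event 4 (t=25: INC foo by 5): {bar=-15, foo=16}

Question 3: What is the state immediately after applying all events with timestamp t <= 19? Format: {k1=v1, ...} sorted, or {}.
Answer: {bar=-15}

Derivation:
Apply events with t <= 19 (2 events):
  after event 1 (t=9: DEL foo): {}
  after event 2 (t=18: DEC bar by 15): {bar=-15}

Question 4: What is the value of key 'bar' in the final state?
Answer: 20

Derivation:
Track key 'bar' through all 6 events:
  event 1 (t=9: DEL foo): bar unchanged
  event 2 (t=18: DEC bar by 15): bar (absent) -> -15
  event 3 (t=24: INC foo by 11): bar unchanged
  event 4 (t=25: INC foo by 5): bar unchanged
  event 5 (t=31: DEL foo): bar unchanged
  event 6 (t=32: SET bar = 20): bar -15 -> 20
Final: bar = 20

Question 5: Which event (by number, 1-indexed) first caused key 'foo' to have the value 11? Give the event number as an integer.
Looking for first event where foo becomes 11:
  event 3: foo (absent) -> 11  <-- first match

Answer: 3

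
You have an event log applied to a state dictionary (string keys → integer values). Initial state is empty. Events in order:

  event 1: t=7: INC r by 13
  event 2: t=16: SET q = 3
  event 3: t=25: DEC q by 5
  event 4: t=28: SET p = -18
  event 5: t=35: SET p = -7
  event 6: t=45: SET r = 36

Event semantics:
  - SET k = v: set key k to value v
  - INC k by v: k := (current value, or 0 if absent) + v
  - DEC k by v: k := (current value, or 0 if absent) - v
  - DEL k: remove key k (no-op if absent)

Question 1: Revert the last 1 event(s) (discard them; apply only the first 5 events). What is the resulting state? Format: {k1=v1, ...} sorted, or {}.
Keep first 5 events (discard last 1):
  after event 1 (t=7: INC r by 13): {r=13}
  after event 2 (t=16: SET q = 3): {q=3, r=13}
  after event 3 (t=25: DEC q by 5): {q=-2, r=13}
  after event 4 (t=28: SET p = -18): {p=-18, q=-2, r=13}
  after event 5 (t=35: SET p = -7): {p=-7, q=-2, r=13}

Answer: {p=-7, q=-2, r=13}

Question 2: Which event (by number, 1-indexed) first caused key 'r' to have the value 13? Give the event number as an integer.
Answer: 1

Derivation:
Looking for first event where r becomes 13:
  event 1: r (absent) -> 13  <-- first match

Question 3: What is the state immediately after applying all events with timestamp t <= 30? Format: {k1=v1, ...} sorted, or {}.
Answer: {p=-18, q=-2, r=13}

Derivation:
Apply events with t <= 30 (4 events):
  after event 1 (t=7: INC r by 13): {r=13}
  after event 2 (t=16: SET q = 3): {q=3, r=13}
  after event 3 (t=25: DEC q by 5): {q=-2, r=13}
  after event 4 (t=28: SET p = -18): {p=-18, q=-2, r=13}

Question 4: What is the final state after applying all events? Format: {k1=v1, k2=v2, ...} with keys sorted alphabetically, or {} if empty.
Answer: {p=-7, q=-2, r=36}

Derivation:
  after event 1 (t=7: INC r by 13): {r=13}
  after event 2 (t=16: SET q = 3): {q=3, r=13}
  after event 3 (t=25: DEC q by 5): {q=-2, r=13}
  after event 4 (t=28: SET p = -18): {p=-18, q=-2, r=13}
  after event 5 (t=35: SET p = -7): {p=-7, q=-2, r=13}
  after event 6 (t=45: SET r = 36): {p=-7, q=-2, r=36}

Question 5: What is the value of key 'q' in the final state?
Answer: -2

Derivation:
Track key 'q' through all 6 events:
  event 1 (t=7: INC r by 13): q unchanged
  event 2 (t=16: SET q = 3): q (absent) -> 3
  event 3 (t=25: DEC q by 5): q 3 -> -2
  event 4 (t=28: SET p = -18): q unchanged
  event 5 (t=35: SET p = -7): q unchanged
  event 6 (t=45: SET r = 36): q unchanged
Final: q = -2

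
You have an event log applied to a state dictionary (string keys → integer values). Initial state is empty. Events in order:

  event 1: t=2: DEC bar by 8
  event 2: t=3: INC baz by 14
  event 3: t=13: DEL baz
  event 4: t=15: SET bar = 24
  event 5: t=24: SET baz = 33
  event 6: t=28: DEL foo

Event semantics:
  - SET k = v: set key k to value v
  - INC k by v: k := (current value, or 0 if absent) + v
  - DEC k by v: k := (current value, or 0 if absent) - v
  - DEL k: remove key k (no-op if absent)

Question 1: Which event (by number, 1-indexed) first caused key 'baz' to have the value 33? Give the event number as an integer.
Looking for first event where baz becomes 33:
  event 2: baz = 14
  event 3: baz = (absent)
  event 5: baz (absent) -> 33  <-- first match

Answer: 5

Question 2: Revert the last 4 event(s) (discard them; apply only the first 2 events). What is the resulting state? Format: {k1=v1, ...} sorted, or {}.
Keep first 2 events (discard last 4):
  after event 1 (t=2: DEC bar by 8): {bar=-8}
  after event 2 (t=3: INC baz by 14): {bar=-8, baz=14}

Answer: {bar=-8, baz=14}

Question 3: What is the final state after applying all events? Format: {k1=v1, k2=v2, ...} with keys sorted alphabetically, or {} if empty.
Answer: {bar=24, baz=33}

Derivation:
  after event 1 (t=2: DEC bar by 8): {bar=-8}
  after event 2 (t=3: INC baz by 14): {bar=-8, baz=14}
  after event 3 (t=13: DEL baz): {bar=-8}
  after event 4 (t=15: SET bar = 24): {bar=24}
  after event 5 (t=24: SET baz = 33): {bar=24, baz=33}
  after event 6 (t=28: DEL foo): {bar=24, baz=33}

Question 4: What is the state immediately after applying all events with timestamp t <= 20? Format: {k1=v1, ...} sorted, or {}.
Apply events with t <= 20 (4 events):
  after event 1 (t=2: DEC bar by 8): {bar=-8}
  after event 2 (t=3: INC baz by 14): {bar=-8, baz=14}
  after event 3 (t=13: DEL baz): {bar=-8}
  after event 4 (t=15: SET bar = 24): {bar=24}

Answer: {bar=24}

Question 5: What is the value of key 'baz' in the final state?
Answer: 33

Derivation:
Track key 'baz' through all 6 events:
  event 1 (t=2: DEC bar by 8): baz unchanged
  event 2 (t=3: INC baz by 14): baz (absent) -> 14
  event 3 (t=13: DEL baz): baz 14 -> (absent)
  event 4 (t=15: SET bar = 24): baz unchanged
  event 5 (t=24: SET baz = 33): baz (absent) -> 33
  event 6 (t=28: DEL foo): baz unchanged
Final: baz = 33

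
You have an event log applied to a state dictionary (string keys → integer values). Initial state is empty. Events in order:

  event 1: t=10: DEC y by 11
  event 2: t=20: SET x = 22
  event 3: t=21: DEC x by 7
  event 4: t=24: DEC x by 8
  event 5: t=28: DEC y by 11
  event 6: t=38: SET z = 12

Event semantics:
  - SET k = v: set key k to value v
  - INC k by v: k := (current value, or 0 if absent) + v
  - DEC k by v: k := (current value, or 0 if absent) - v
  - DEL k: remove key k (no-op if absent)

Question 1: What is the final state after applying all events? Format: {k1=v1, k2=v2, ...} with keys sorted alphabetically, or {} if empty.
  after event 1 (t=10: DEC y by 11): {y=-11}
  after event 2 (t=20: SET x = 22): {x=22, y=-11}
  after event 3 (t=21: DEC x by 7): {x=15, y=-11}
  after event 4 (t=24: DEC x by 8): {x=7, y=-11}
  after event 5 (t=28: DEC y by 11): {x=7, y=-22}
  after event 6 (t=38: SET z = 12): {x=7, y=-22, z=12}

Answer: {x=7, y=-22, z=12}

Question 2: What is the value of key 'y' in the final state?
Track key 'y' through all 6 events:
  event 1 (t=10: DEC y by 11): y (absent) -> -11
  event 2 (t=20: SET x = 22): y unchanged
  event 3 (t=21: DEC x by 7): y unchanged
  event 4 (t=24: DEC x by 8): y unchanged
  event 5 (t=28: DEC y by 11): y -11 -> -22
  event 6 (t=38: SET z = 12): y unchanged
Final: y = -22

Answer: -22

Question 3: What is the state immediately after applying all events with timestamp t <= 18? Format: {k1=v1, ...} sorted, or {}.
Apply events with t <= 18 (1 events):
  after event 1 (t=10: DEC y by 11): {y=-11}

Answer: {y=-11}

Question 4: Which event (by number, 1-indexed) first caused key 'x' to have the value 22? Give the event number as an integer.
Looking for first event where x becomes 22:
  event 2: x (absent) -> 22  <-- first match

Answer: 2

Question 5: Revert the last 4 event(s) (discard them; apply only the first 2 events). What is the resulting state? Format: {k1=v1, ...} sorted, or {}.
Keep first 2 events (discard last 4):
  after event 1 (t=10: DEC y by 11): {y=-11}
  after event 2 (t=20: SET x = 22): {x=22, y=-11}

Answer: {x=22, y=-11}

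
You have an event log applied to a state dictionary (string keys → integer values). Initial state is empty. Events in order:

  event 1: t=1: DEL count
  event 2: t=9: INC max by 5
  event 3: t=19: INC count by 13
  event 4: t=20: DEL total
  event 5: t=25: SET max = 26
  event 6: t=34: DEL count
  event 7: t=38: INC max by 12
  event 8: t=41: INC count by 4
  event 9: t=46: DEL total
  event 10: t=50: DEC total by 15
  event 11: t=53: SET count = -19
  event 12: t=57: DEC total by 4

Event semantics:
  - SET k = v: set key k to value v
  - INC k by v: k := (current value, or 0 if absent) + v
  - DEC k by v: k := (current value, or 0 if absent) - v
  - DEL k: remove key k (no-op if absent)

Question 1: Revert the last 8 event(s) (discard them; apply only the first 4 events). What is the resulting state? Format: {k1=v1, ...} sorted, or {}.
Answer: {count=13, max=5}

Derivation:
Keep first 4 events (discard last 8):
  after event 1 (t=1: DEL count): {}
  after event 2 (t=9: INC max by 5): {max=5}
  after event 3 (t=19: INC count by 13): {count=13, max=5}
  after event 4 (t=20: DEL total): {count=13, max=5}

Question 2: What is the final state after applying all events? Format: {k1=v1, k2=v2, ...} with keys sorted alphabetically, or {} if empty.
Answer: {count=-19, max=38, total=-19}

Derivation:
  after event 1 (t=1: DEL count): {}
  after event 2 (t=9: INC max by 5): {max=5}
  after event 3 (t=19: INC count by 13): {count=13, max=5}
  after event 4 (t=20: DEL total): {count=13, max=5}
  after event 5 (t=25: SET max = 26): {count=13, max=26}
  after event 6 (t=34: DEL count): {max=26}
  after event 7 (t=38: INC max by 12): {max=38}
  after event 8 (t=41: INC count by 4): {count=4, max=38}
  after event 9 (t=46: DEL total): {count=4, max=38}
  after event 10 (t=50: DEC total by 15): {count=4, max=38, total=-15}
  after event 11 (t=53: SET count = -19): {count=-19, max=38, total=-15}
  after event 12 (t=57: DEC total by 4): {count=-19, max=38, total=-19}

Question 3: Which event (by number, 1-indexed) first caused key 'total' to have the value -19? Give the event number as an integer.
Answer: 12

Derivation:
Looking for first event where total becomes -19:
  event 10: total = -15
  event 11: total = -15
  event 12: total -15 -> -19  <-- first match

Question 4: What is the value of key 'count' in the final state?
Answer: -19

Derivation:
Track key 'count' through all 12 events:
  event 1 (t=1: DEL count): count (absent) -> (absent)
  event 2 (t=9: INC max by 5): count unchanged
  event 3 (t=19: INC count by 13): count (absent) -> 13
  event 4 (t=20: DEL total): count unchanged
  event 5 (t=25: SET max = 26): count unchanged
  event 6 (t=34: DEL count): count 13 -> (absent)
  event 7 (t=38: INC max by 12): count unchanged
  event 8 (t=41: INC count by 4): count (absent) -> 4
  event 9 (t=46: DEL total): count unchanged
  event 10 (t=50: DEC total by 15): count unchanged
  event 11 (t=53: SET count = -19): count 4 -> -19
  event 12 (t=57: DEC total by 4): count unchanged
Final: count = -19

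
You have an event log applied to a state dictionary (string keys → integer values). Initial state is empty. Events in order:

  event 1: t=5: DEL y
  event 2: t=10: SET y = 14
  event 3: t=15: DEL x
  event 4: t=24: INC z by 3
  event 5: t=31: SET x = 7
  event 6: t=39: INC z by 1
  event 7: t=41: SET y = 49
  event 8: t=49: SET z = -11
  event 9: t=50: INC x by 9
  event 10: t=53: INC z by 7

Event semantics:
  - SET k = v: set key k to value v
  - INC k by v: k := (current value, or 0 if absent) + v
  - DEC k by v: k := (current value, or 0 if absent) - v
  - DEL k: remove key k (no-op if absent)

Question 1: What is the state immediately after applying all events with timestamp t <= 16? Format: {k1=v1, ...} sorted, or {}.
Answer: {y=14}

Derivation:
Apply events with t <= 16 (3 events):
  after event 1 (t=5: DEL y): {}
  after event 2 (t=10: SET y = 14): {y=14}
  after event 3 (t=15: DEL x): {y=14}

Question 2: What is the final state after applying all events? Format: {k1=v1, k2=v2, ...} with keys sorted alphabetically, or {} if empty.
  after event 1 (t=5: DEL y): {}
  after event 2 (t=10: SET y = 14): {y=14}
  after event 3 (t=15: DEL x): {y=14}
  after event 4 (t=24: INC z by 3): {y=14, z=3}
  after event 5 (t=31: SET x = 7): {x=7, y=14, z=3}
  after event 6 (t=39: INC z by 1): {x=7, y=14, z=4}
  after event 7 (t=41: SET y = 49): {x=7, y=49, z=4}
  after event 8 (t=49: SET z = -11): {x=7, y=49, z=-11}
  after event 9 (t=50: INC x by 9): {x=16, y=49, z=-11}
  after event 10 (t=53: INC z by 7): {x=16, y=49, z=-4}

Answer: {x=16, y=49, z=-4}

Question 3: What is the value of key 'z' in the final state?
Track key 'z' through all 10 events:
  event 1 (t=5: DEL y): z unchanged
  event 2 (t=10: SET y = 14): z unchanged
  event 3 (t=15: DEL x): z unchanged
  event 4 (t=24: INC z by 3): z (absent) -> 3
  event 5 (t=31: SET x = 7): z unchanged
  event 6 (t=39: INC z by 1): z 3 -> 4
  event 7 (t=41: SET y = 49): z unchanged
  event 8 (t=49: SET z = -11): z 4 -> -11
  event 9 (t=50: INC x by 9): z unchanged
  event 10 (t=53: INC z by 7): z -11 -> -4
Final: z = -4

Answer: -4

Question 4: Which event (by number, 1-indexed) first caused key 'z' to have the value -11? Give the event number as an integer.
Answer: 8

Derivation:
Looking for first event where z becomes -11:
  event 4: z = 3
  event 5: z = 3
  event 6: z = 4
  event 7: z = 4
  event 8: z 4 -> -11  <-- first match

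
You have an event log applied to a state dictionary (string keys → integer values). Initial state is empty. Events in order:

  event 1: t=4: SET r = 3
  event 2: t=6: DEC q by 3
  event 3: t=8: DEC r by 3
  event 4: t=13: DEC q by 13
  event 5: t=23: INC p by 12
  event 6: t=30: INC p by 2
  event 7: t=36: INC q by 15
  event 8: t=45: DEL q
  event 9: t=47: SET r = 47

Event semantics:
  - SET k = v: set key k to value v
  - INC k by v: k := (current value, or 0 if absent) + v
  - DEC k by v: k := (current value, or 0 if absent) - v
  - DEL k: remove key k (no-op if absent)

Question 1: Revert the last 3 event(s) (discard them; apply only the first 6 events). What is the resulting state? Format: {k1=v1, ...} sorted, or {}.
Keep first 6 events (discard last 3):
  after event 1 (t=4: SET r = 3): {r=3}
  after event 2 (t=6: DEC q by 3): {q=-3, r=3}
  after event 3 (t=8: DEC r by 3): {q=-3, r=0}
  after event 4 (t=13: DEC q by 13): {q=-16, r=0}
  after event 5 (t=23: INC p by 12): {p=12, q=-16, r=0}
  after event 6 (t=30: INC p by 2): {p=14, q=-16, r=0}

Answer: {p=14, q=-16, r=0}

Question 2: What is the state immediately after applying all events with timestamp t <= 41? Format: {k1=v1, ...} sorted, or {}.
Apply events with t <= 41 (7 events):
  after event 1 (t=4: SET r = 3): {r=3}
  after event 2 (t=6: DEC q by 3): {q=-3, r=3}
  after event 3 (t=8: DEC r by 3): {q=-3, r=0}
  after event 4 (t=13: DEC q by 13): {q=-16, r=0}
  after event 5 (t=23: INC p by 12): {p=12, q=-16, r=0}
  after event 6 (t=30: INC p by 2): {p=14, q=-16, r=0}
  after event 7 (t=36: INC q by 15): {p=14, q=-1, r=0}

Answer: {p=14, q=-1, r=0}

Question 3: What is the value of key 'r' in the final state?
Answer: 47

Derivation:
Track key 'r' through all 9 events:
  event 1 (t=4: SET r = 3): r (absent) -> 3
  event 2 (t=6: DEC q by 3): r unchanged
  event 3 (t=8: DEC r by 3): r 3 -> 0
  event 4 (t=13: DEC q by 13): r unchanged
  event 5 (t=23: INC p by 12): r unchanged
  event 6 (t=30: INC p by 2): r unchanged
  event 7 (t=36: INC q by 15): r unchanged
  event 8 (t=45: DEL q): r unchanged
  event 9 (t=47: SET r = 47): r 0 -> 47
Final: r = 47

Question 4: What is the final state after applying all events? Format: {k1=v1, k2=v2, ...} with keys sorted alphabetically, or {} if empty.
  after event 1 (t=4: SET r = 3): {r=3}
  after event 2 (t=6: DEC q by 3): {q=-3, r=3}
  after event 3 (t=8: DEC r by 3): {q=-3, r=0}
  after event 4 (t=13: DEC q by 13): {q=-16, r=0}
  after event 5 (t=23: INC p by 12): {p=12, q=-16, r=0}
  after event 6 (t=30: INC p by 2): {p=14, q=-16, r=0}
  after event 7 (t=36: INC q by 15): {p=14, q=-1, r=0}
  after event 8 (t=45: DEL q): {p=14, r=0}
  after event 9 (t=47: SET r = 47): {p=14, r=47}

Answer: {p=14, r=47}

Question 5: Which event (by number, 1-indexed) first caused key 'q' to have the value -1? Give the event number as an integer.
Answer: 7

Derivation:
Looking for first event where q becomes -1:
  event 2: q = -3
  event 3: q = -3
  event 4: q = -16
  event 5: q = -16
  event 6: q = -16
  event 7: q -16 -> -1  <-- first match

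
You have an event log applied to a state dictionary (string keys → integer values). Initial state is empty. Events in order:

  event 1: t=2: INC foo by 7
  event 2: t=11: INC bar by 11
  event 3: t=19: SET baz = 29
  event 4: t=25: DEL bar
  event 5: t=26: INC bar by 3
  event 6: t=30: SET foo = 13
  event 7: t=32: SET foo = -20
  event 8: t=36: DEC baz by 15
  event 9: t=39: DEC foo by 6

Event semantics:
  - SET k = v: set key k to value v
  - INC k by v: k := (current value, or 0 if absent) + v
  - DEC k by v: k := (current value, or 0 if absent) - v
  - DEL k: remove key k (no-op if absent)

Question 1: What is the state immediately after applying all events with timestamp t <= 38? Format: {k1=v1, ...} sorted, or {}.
Apply events with t <= 38 (8 events):
  after event 1 (t=2: INC foo by 7): {foo=7}
  after event 2 (t=11: INC bar by 11): {bar=11, foo=7}
  after event 3 (t=19: SET baz = 29): {bar=11, baz=29, foo=7}
  after event 4 (t=25: DEL bar): {baz=29, foo=7}
  after event 5 (t=26: INC bar by 3): {bar=3, baz=29, foo=7}
  after event 6 (t=30: SET foo = 13): {bar=3, baz=29, foo=13}
  after event 7 (t=32: SET foo = -20): {bar=3, baz=29, foo=-20}
  after event 8 (t=36: DEC baz by 15): {bar=3, baz=14, foo=-20}

Answer: {bar=3, baz=14, foo=-20}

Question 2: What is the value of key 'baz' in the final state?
Answer: 14

Derivation:
Track key 'baz' through all 9 events:
  event 1 (t=2: INC foo by 7): baz unchanged
  event 2 (t=11: INC bar by 11): baz unchanged
  event 3 (t=19: SET baz = 29): baz (absent) -> 29
  event 4 (t=25: DEL bar): baz unchanged
  event 5 (t=26: INC bar by 3): baz unchanged
  event 6 (t=30: SET foo = 13): baz unchanged
  event 7 (t=32: SET foo = -20): baz unchanged
  event 8 (t=36: DEC baz by 15): baz 29 -> 14
  event 9 (t=39: DEC foo by 6): baz unchanged
Final: baz = 14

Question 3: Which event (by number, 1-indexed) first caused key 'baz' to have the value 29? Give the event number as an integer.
Looking for first event where baz becomes 29:
  event 3: baz (absent) -> 29  <-- first match

Answer: 3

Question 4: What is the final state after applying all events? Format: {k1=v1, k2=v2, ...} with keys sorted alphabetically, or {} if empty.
  after event 1 (t=2: INC foo by 7): {foo=7}
  after event 2 (t=11: INC bar by 11): {bar=11, foo=7}
  after event 3 (t=19: SET baz = 29): {bar=11, baz=29, foo=7}
  after event 4 (t=25: DEL bar): {baz=29, foo=7}
  after event 5 (t=26: INC bar by 3): {bar=3, baz=29, foo=7}
  after event 6 (t=30: SET foo = 13): {bar=3, baz=29, foo=13}
  after event 7 (t=32: SET foo = -20): {bar=3, baz=29, foo=-20}
  after event 8 (t=36: DEC baz by 15): {bar=3, baz=14, foo=-20}
  after event 9 (t=39: DEC foo by 6): {bar=3, baz=14, foo=-26}

Answer: {bar=3, baz=14, foo=-26}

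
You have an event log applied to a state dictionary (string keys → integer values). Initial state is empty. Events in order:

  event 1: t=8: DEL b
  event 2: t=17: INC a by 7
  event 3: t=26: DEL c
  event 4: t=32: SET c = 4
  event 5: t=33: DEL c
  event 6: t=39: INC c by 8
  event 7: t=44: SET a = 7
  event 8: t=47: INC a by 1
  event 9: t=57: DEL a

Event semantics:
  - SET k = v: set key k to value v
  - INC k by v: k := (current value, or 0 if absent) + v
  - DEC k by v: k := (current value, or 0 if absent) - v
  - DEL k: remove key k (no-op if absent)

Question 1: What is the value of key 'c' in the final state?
Answer: 8

Derivation:
Track key 'c' through all 9 events:
  event 1 (t=8: DEL b): c unchanged
  event 2 (t=17: INC a by 7): c unchanged
  event 3 (t=26: DEL c): c (absent) -> (absent)
  event 4 (t=32: SET c = 4): c (absent) -> 4
  event 5 (t=33: DEL c): c 4 -> (absent)
  event 6 (t=39: INC c by 8): c (absent) -> 8
  event 7 (t=44: SET a = 7): c unchanged
  event 8 (t=47: INC a by 1): c unchanged
  event 9 (t=57: DEL a): c unchanged
Final: c = 8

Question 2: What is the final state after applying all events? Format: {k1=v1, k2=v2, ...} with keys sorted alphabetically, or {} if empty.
Answer: {c=8}

Derivation:
  after event 1 (t=8: DEL b): {}
  after event 2 (t=17: INC a by 7): {a=7}
  after event 3 (t=26: DEL c): {a=7}
  after event 4 (t=32: SET c = 4): {a=7, c=4}
  after event 5 (t=33: DEL c): {a=7}
  after event 6 (t=39: INC c by 8): {a=7, c=8}
  after event 7 (t=44: SET a = 7): {a=7, c=8}
  after event 8 (t=47: INC a by 1): {a=8, c=8}
  after event 9 (t=57: DEL a): {c=8}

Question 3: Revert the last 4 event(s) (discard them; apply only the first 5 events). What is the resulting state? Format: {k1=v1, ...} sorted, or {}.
Keep first 5 events (discard last 4):
  after event 1 (t=8: DEL b): {}
  after event 2 (t=17: INC a by 7): {a=7}
  after event 3 (t=26: DEL c): {a=7}
  after event 4 (t=32: SET c = 4): {a=7, c=4}
  after event 5 (t=33: DEL c): {a=7}

Answer: {a=7}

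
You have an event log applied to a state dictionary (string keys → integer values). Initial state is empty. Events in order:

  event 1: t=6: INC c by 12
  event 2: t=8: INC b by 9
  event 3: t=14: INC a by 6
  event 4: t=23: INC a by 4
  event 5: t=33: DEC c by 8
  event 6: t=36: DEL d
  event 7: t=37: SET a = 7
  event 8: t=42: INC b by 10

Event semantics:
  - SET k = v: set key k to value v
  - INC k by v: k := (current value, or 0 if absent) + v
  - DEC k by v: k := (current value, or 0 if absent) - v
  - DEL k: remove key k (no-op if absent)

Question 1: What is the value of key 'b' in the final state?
Track key 'b' through all 8 events:
  event 1 (t=6: INC c by 12): b unchanged
  event 2 (t=8: INC b by 9): b (absent) -> 9
  event 3 (t=14: INC a by 6): b unchanged
  event 4 (t=23: INC a by 4): b unchanged
  event 5 (t=33: DEC c by 8): b unchanged
  event 6 (t=36: DEL d): b unchanged
  event 7 (t=37: SET a = 7): b unchanged
  event 8 (t=42: INC b by 10): b 9 -> 19
Final: b = 19

Answer: 19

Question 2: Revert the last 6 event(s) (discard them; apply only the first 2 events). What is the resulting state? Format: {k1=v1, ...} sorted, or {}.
Keep first 2 events (discard last 6):
  after event 1 (t=6: INC c by 12): {c=12}
  after event 2 (t=8: INC b by 9): {b=9, c=12}

Answer: {b=9, c=12}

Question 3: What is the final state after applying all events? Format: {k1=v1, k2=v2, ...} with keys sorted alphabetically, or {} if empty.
Answer: {a=7, b=19, c=4}

Derivation:
  after event 1 (t=6: INC c by 12): {c=12}
  after event 2 (t=8: INC b by 9): {b=9, c=12}
  after event 3 (t=14: INC a by 6): {a=6, b=9, c=12}
  after event 4 (t=23: INC a by 4): {a=10, b=9, c=12}
  after event 5 (t=33: DEC c by 8): {a=10, b=9, c=4}
  after event 6 (t=36: DEL d): {a=10, b=9, c=4}
  after event 7 (t=37: SET a = 7): {a=7, b=9, c=4}
  after event 8 (t=42: INC b by 10): {a=7, b=19, c=4}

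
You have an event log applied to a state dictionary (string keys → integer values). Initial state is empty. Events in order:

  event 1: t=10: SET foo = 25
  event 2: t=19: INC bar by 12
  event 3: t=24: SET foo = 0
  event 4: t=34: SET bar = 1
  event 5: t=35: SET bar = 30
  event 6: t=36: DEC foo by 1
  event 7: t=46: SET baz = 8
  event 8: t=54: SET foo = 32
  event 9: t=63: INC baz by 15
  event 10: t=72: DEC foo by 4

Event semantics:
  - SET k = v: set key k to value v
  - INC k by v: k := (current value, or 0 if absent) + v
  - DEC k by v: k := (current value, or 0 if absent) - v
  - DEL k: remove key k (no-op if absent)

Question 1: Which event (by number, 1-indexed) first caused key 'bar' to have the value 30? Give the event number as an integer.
Looking for first event where bar becomes 30:
  event 2: bar = 12
  event 3: bar = 12
  event 4: bar = 1
  event 5: bar 1 -> 30  <-- first match

Answer: 5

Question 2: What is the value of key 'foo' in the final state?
Track key 'foo' through all 10 events:
  event 1 (t=10: SET foo = 25): foo (absent) -> 25
  event 2 (t=19: INC bar by 12): foo unchanged
  event 3 (t=24: SET foo = 0): foo 25 -> 0
  event 4 (t=34: SET bar = 1): foo unchanged
  event 5 (t=35: SET bar = 30): foo unchanged
  event 6 (t=36: DEC foo by 1): foo 0 -> -1
  event 7 (t=46: SET baz = 8): foo unchanged
  event 8 (t=54: SET foo = 32): foo -1 -> 32
  event 9 (t=63: INC baz by 15): foo unchanged
  event 10 (t=72: DEC foo by 4): foo 32 -> 28
Final: foo = 28

Answer: 28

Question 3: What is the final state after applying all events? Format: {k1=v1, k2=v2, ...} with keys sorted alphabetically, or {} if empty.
Answer: {bar=30, baz=23, foo=28}

Derivation:
  after event 1 (t=10: SET foo = 25): {foo=25}
  after event 2 (t=19: INC bar by 12): {bar=12, foo=25}
  after event 3 (t=24: SET foo = 0): {bar=12, foo=0}
  after event 4 (t=34: SET bar = 1): {bar=1, foo=0}
  after event 5 (t=35: SET bar = 30): {bar=30, foo=0}
  after event 6 (t=36: DEC foo by 1): {bar=30, foo=-1}
  after event 7 (t=46: SET baz = 8): {bar=30, baz=8, foo=-1}
  after event 8 (t=54: SET foo = 32): {bar=30, baz=8, foo=32}
  after event 9 (t=63: INC baz by 15): {bar=30, baz=23, foo=32}
  after event 10 (t=72: DEC foo by 4): {bar=30, baz=23, foo=28}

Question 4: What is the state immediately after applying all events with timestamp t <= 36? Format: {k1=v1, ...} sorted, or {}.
Apply events with t <= 36 (6 events):
  after event 1 (t=10: SET foo = 25): {foo=25}
  after event 2 (t=19: INC bar by 12): {bar=12, foo=25}
  after event 3 (t=24: SET foo = 0): {bar=12, foo=0}
  after event 4 (t=34: SET bar = 1): {bar=1, foo=0}
  after event 5 (t=35: SET bar = 30): {bar=30, foo=0}
  after event 6 (t=36: DEC foo by 1): {bar=30, foo=-1}

Answer: {bar=30, foo=-1}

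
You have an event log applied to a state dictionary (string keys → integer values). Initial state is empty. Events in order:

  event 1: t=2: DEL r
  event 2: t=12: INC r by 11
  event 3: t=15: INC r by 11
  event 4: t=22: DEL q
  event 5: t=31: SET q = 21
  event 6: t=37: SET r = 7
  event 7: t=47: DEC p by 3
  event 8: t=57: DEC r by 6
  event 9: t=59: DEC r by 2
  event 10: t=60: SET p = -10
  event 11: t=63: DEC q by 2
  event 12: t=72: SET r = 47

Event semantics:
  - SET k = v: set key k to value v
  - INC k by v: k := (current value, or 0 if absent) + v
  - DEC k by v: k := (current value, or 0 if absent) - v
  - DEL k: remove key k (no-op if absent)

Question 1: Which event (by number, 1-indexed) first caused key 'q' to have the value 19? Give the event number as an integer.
Looking for first event where q becomes 19:
  event 5: q = 21
  event 6: q = 21
  event 7: q = 21
  event 8: q = 21
  event 9: q = 21
  event 10: q = 21
  event 11: q 21 -> 19  <-- first match

Answer: 11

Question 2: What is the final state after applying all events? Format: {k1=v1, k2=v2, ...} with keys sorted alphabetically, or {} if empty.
Answer: {p=-10, q=19, r=47}

Derivation:
  after event 1 (t=2: DEL r): {}
  after event 2 (t=12: INC r by 11): {r=11}
  after event 3 (t=15: INC r by 11): {r=22}
  after event 4 (t=22: DEL q): {r=22}
  after event 5 (t=31: SET q = 21): {q=21, r=22}
  after event 6 (t=37: SET r = 7): {q=21, r=7}
  after event 7 (t=47: DEC p by 3): {p=-3, q=21, r=7}
  after event 8 (t=57: DEC r by 6): {p=-3, q=21, r=1}
  after event 9 (t=59: DEC r by 2): {p=-3, q=21, r=-1}
  after event 10 (t=60: SET p = -10): {p=-10, q=21, r=-1}
  after event 11 (t=63: DEC q by 2): {p=-10, q=19, r=-1}
  after event 12 (t=72: SET r = 47): {p=-10, q=19, r=47}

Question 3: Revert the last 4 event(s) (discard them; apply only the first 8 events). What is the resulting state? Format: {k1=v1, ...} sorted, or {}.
Answer: {p=-3, q=21, r=1}

Derivation:
Keep first 8 events (discard last 4):
  after event 1 (t=2: DEL r): {}
  after event 2 (t=12: INC r by 11): {r=11}
  after event 3 (t=15: INC r by 11): {r=22}
  after event 4 (t=22: DEL q): {r=22}
  after event 5 (t=31: SET q = 21): {q=21, r=22}
  after event 6 (t=37: SET r = 7): {q=21, r=7}
  after event 7 (t=47: DEC p by 3): {p=-3, q=21, r=7}
  after event 8 (t=57: DEC r by 6): {p=-3, q=21, r=1}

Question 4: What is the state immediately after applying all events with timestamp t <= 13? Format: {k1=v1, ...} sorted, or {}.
Answer: {r=11}

Derivation:
Apply events with t <= 13 (2 events):
  after event 1 (t=2: DEL r): {}
  after event 2 (t=12: INC r by 11): {r=11}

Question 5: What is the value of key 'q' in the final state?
Track key 'q' through all 12 events:
  event 1 (t=2: DEL r): q unchanged
  event 2 (t=12: INC r by 11): q unchanged
  event 3 (t=15: INC r by 11): q unchanged
  event 4 (t=22: DEL q): q (absent) -> (absent)
  event 5 (t=31: SET q = 21): q (absent) -> 21
  event 6 (t=37: SET r = 7): q unchanged
  event 7 (t=47: DEC p by 3): q unchanged
  event 8 (t=57: DEC r by 6): q unchanged
  event 9 (t=59: DEC r by 2): q unchanged
  event 10 (t=60: SET p = -10): q unchanged
  event 11 (t=63: DEC q by 2): q 21 -> 19
  event 12 (t=72: SET r = 47): q unchanged
Final: q = 19

Answer: 19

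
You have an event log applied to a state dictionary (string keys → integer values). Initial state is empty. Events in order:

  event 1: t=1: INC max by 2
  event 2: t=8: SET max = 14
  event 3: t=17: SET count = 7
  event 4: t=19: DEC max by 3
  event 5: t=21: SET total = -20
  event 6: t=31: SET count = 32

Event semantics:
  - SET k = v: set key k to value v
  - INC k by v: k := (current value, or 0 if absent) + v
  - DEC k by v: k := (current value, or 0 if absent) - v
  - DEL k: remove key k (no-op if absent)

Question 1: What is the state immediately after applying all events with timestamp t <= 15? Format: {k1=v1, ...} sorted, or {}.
Apply events with t <= 15 (2 events):
  after event 1 (t=1: INC max by 2): {max=2}
  after event 2 (t=8: SET max = 14): {max=14}

Answer: {max=14}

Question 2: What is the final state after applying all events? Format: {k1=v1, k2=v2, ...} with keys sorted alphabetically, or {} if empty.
Answer: {count=32, max=11, total=-20}

Derivation:
  after event 1 (t=1: INC max by 2): {max=2}
  after event 2 (t=8: SET max = 14): {max=14}
  after event 3 (t=17: SET count = 7): {count=7, max=14}
  after event 4 (t=19: DEC max by 3): {count=7, max=11}
  after event 5 (t=21: SET total = -20): {count=7, max=11, total=-20}
  after event 6 (t=31: SET count = 32): {count=32, max=11, total=-20}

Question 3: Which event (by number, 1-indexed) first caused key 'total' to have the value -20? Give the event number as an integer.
Looking for first event where total becomes -20:
  event 5: total (absent) -> -20  <-- first match

Answer: 5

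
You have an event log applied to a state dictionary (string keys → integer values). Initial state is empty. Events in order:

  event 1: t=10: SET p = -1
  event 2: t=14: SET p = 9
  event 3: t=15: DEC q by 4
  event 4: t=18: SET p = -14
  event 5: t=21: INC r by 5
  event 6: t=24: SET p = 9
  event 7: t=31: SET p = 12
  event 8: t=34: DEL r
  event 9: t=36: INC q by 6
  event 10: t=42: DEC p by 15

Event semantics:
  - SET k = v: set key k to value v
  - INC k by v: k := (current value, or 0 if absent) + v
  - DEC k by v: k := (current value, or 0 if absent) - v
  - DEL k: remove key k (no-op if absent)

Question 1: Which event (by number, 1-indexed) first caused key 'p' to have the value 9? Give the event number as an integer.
Answer: 2

Derivation:
Looking for first event where p becomes 9:
  event 1: p = -1
  event 2: p -1 -> 9  <-- first match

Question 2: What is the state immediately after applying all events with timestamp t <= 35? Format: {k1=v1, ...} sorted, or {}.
Answer: {p=12, q=-4}

Derivation:
Apply events with t <= 35 (8 events):
  after event 1 (t=10: SET p = -1): {p=-1}
  after event 2 (t=14: SET p = 9): {p=9}
  after event 3 (t=15: DEC q by 4): {p=9, q=-4}
  after event 4 (t=18: SET p = -14): {p=-14, q=-4}
  after event 5 (t=21: INC r by 5): {p=-14, q=-4, r=5}
  after event 6 (t=24: SET p = 9): {p=9, q=-4, r=5}
  after event 7 (t=31: SET p = 12): {p=12, q=-4, r=5}
  after event 8 (t=34: DEL r): {p=12, q=-4}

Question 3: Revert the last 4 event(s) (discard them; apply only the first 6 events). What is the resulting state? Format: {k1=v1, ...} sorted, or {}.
Keep first 6 events (discard last 4):
  after event 1 (t=10: SET p = -1): {p=-1}
  after event 2 (t=14: SET p = 9): {p=9}
  after event 3 (t=15: DEC q by 4): {p=9, q=-4}
  after event 4 (t=18: SET p = -14): {p=-14, q=-4}
  after event 5 (t=21: INC r by 5): {p=-14, q=-4, r=5}
  after event 6 (t=24: SET p = 9): {p=9, q=-4, r=5}

Answer: {p=9, q=-4, r=5}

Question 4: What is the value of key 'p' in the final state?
Track key 'p' through all 10 events:
  event 1 (t=10: SET p = -1): p (absent) -> -1
  event 2 (t=14: SET p = 9): p -1 -> 9
  event 3 (t=15: DEC q by 4): p unchanged
  event 4 (t=18: SET p = -14): p 9 -> -14
  event 5 (t=21: INC r by 5): p unchanged
  event 6 (t=24: SET p = 9): p -14 -> 9
  event 7 (t=31: SET p = 12): p 9 -> 12
  event 8 (t=34: DEL r): p unchanged
  event 9 (t=36: INC q by 6): p unchanged
  event 10 (t=42: DEC p by 15): p 12 -> -3
Final: p = -3

Answer: -3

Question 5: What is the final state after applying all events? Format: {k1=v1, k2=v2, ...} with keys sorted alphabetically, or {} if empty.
  after event 1 (t=10: SET p = -1): {p=-1}
  after event 2 (t=14: SET p = 9): {p=9}
  after event 3 (t=15: DEC q by 4): {p=9, q=-4}
  after event 4 (t=18: SET p = -14): {p=-14, q=-4}
  after event 5 (t=21: INC r by 5): {p=-14, q=-4, r=5}
  after event 6 (t=24: SET p = 9): {p=9, q=-4, r=5}
  after event 7 (t=31: SET p = 12): {p=12, q=-4, r=5}
  after event 8 (t=34: DEL r): {p=12, q=-4}
  after event 9 (t=36: INC q by 6): {p=12, q=2}
  after event 10 (t=42: DEC p by 15): {p=-3, q=2}

Answer: {p=-3, q=2}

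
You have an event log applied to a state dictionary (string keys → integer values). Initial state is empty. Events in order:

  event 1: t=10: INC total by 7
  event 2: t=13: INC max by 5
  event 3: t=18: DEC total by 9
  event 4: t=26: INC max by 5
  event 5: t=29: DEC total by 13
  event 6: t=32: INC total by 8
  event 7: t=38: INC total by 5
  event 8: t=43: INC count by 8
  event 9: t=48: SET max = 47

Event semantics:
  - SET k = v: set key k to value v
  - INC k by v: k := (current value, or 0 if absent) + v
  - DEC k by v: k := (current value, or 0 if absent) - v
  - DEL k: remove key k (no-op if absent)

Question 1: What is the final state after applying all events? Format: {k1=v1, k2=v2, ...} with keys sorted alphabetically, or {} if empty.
  after event 1 (t=10: INC total by 7): {total=7}
  after event 2 (t=13: INC max by 5): {max=5, total=7}
  after event 3 (t=18: DEC total by 9): {max=5, total=-2}
  after event 4 (t=26: INC max by 5): {max=10, total=-2}
  after event 5 (t=29: DEC total by 13): {max=10, total=-15}
  after event 6 (t=32: INC total by 8): {max=10, total=-7}
  after event 7 (t=38: INC total by 5): {max=10, total=-2}
  after event 8 (t=43: INC count by 8): {count=8, max=10, total=-2}
  after event 9 (t=48: SET max = 47): {count=8, max=47, total=-2}

Answer: {count=8, max=47, total=-2}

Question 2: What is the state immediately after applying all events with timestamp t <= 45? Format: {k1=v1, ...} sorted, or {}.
Answer: {count=8, max=10, total=-2}

Derivation:
Apply events with t <= 45 (8 events):
  after event 1 (t=10: INC total by 7): {total=7}
  after event 2 (t=13: INC max by 5): {max=5, total=7}
  after event 3 (t=18: DEC total by 9): {max=5, total=-2}
  after event 4 (t=26: INC max by 5): {max=10, total=-2}
  after event 5 (t=29: DEC total by 13): {max=10, total=-15}
  after event 6 (t=32: INC total by 8): {max=10, total=-7}
  after event 7 (t=38: INC total by 5): {max=10, total=-2}
  after event 8 (t=43: INC count by 8): {count=8, max=10, total=-2}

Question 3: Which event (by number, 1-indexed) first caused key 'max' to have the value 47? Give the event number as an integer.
Answer: 9

Derivation:
Looking for first event where max becomes 47:
  event 2: max = 5
  event 3: max = 5
  event 4: max = 10
  event 5: max = 10
  event 6: max = 10
  event 7: max = 10
  event 8: max = 10
  event 9: max 10 -> 47  <-- first match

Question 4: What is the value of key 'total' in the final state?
Answer: -2

Derivation:
Track key 'total' through all 9 events:
  event 1 (t=10: INC total by 7): total (absent) -> 7
  event 2 (t=13: INC max by 5): total unchanged
  event 3 (t=18: DEC total by 9): total 7 -> -2
  event 4 (t=26: INC max by 5): total unchanged
  event 5 (t=29: DEC total by 13): total -2 -> -15
  event 6 (t=32: INC total by 8): total -15 -> -7
  event 7 (t=38: INC total by 5): total -7 -> -2
  event 8 (t=43: INC count by 8): total unchanged
  event 9 (t=48: SET max = 47): total unchanged
Final: total = -2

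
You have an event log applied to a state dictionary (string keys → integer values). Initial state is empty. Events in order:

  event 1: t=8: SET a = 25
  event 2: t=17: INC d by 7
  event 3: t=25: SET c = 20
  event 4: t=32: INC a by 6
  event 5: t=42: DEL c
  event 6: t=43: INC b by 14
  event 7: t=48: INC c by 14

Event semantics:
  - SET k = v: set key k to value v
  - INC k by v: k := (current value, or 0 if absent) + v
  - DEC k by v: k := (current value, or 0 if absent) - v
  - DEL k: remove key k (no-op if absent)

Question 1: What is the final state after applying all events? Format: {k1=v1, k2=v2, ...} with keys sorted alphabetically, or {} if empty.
Answer: {a=31, b=14, c=14, d=7}

Derivation:
  after event 1 (t=8: SET a = 25): {a=25}
  after event 2 (t=17: INC d by 7): {a=25, d=7}
  after event 3 (t=25: SET c = 20): {a=25, c=20, d=7}
  after event 4 (t=32: INC a by 6): {a=31, c=20, d=7}
  after event 5 (t=42: DEL c): {a=31, d=7}
  after event 6 (t=43: INC b by 14): {a=31, b=14, d=7}
  after event 7 (t=48: INC c by 14): {a=31, b=14, c=14, d=7}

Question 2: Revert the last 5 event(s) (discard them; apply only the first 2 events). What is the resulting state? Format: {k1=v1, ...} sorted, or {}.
Answer: {a=25, d=7}

Derivation:
Keep first 2 events (discard last 5):
  after event 1 (t=8: SET a = 25): {a=25}
  after event 2 (t=17: INC d by 7): {a=25, d=7}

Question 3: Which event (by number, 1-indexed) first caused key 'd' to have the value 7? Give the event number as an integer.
Looking for first event where d becomes 7:
  event 2: d (absent) -> 7  <-- first match

Answer: 2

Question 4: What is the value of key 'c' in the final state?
Answer: 14

Derivation:
Track key 'c' through all 7 events:
  event 1 (t=8: SET a = 25): c unchanged
  event 2 (t=17: INC d by 7): c unchanged
  event 3 (t=25: SET c = 20): c (absent) -> 20
  event 4 (t=32: INC a by 6): c unchanged
  event 5 (t=42: DEL c): c 20 -> (absent)
  event 6 (t=43: INC b by 14): c unchanged
  event 7 (t=48: INC c by 14): c (absent) -> 14
Final: c = 14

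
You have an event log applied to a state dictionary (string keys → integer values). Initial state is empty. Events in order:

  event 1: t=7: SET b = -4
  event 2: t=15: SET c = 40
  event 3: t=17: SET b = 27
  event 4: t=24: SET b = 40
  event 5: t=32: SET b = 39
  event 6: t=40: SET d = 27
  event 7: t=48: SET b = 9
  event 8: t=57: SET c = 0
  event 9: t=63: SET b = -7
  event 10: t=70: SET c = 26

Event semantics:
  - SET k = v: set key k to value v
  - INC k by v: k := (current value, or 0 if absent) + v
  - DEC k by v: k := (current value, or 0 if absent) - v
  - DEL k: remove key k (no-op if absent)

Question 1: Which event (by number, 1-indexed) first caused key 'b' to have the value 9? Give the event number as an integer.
Looking for first event where b becomes 9:
  event 1: b = -4
  event 2: b = -4
  event 3: b = 27
  event 4: b = 40
  event 5: b = 39
  event 6: b = 39
  event 7: b 39 -> 9  <-- first match

Answer: 7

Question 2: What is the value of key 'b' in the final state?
Track key 'b' through all 10 events:
  event 1 (t=7: SET b = -4): b (absent) -> -4
  event 2 (t=15: SET c = 40): b unchanged
  event 3 (t=17: SET b = 27): b -4 -> 27
  event 4 (t=24: SET b = 40): b 27 -> 40
  event 5 (t=32: SET b = 39): b 40 -> 39
  event 6 (t=40: SET d = 27): b unchanged
  event 7 (t=48: SET b = 9): b 39 -> 9
  event 8 (t=57: SET c = 0): b unchanged
  event 9 (t=63: SET b = -7): b 9 -> -7
  event 10 (t=70: SET c = 26): b unchanged
Final: b = -7

Answer: -7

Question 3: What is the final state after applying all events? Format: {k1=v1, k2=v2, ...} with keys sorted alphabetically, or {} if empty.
Answer: {b=-7, c=26, d=27}

Derivation:
  after event 1 (t=7: SET b = -4): {b=-4}
  after event 2 (t=15: SET c = 40): {b=-4, c=40}
  after event 3 (t=17: SET b = 27): {b=27, c=40}
  after event 4 (t=24: SET b = 40): {b=40, c=40}
  after event 5 (t=32: SET b = 39): {b=39, c=40}
  after event 6 (t=40: SET d = 27): {b=39, c=40, d=27}
  after event 7 (t=48: SET b = 9): {b=9, c=40, d=27}
  after event 8 (t=57: SET c = 0): {b=9, c=0, d=27}
  after event 9 (t=63: SET b = -7): {b=-7, c=0, d=27}
  after event 10 (t=70: SET c = 26): {b=-7, c=26, d=27}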